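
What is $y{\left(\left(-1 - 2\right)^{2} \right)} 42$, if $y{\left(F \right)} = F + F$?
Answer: $756$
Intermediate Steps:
$y{\left(F \right)} = 2 F$
$y{\left(\left(-1 - 2\right)^{2} \right)} 42 = 2 \left(-1 - 2\right)^{2} \cdot 42 = 2 \left(-3\right)^{2} \cdot 42 = 2 \cdot 9 \cdot 42 = 18 \cdot 42 = 756$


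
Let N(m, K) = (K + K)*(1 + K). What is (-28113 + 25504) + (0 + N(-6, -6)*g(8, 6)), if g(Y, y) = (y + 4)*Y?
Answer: 2191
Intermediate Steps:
g(Y, y) = Y*(4 + y) (g(Y, y) = (4 + y)*Y = Y*(4 + y))
N(m, K) = 2*K*(1 + K) (N(m, K) = (2*K)*(1 + K) = 2*K*(1 + K))
(-28113 + 25504) + (0 + N(-6, -6)*g(8, 6)) = (-28113 + 25504) + (0 + (2*(-6)*(1 - 6))*(8*(4 + 6))) = -2609 + (0 + (2*(-6)*(-5))*(8*10)) = -2609 + (0 + 60*80) = -2609 + (0 + 4800) = -2609 + 4800 = 2191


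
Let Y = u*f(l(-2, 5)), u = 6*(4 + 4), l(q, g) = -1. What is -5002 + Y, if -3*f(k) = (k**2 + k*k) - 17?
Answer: -4762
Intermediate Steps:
f(k) = 17/3 - 2*k**2/3 (f(k) = -((k**2 + k*k) - 17)/3 = -((k**2 + k**2) - 17)/3 = -(2*k**2 - 17)/3 = -(-17 + 2*k**2)/3 = 17/3 - 2*k**2/3)
u = 48 (u = 6*8 = 48)
Y = 240 (Y = 48*(17/3 - 2/3*(-1)**2) = 48*(17/3 - 2/3*1) = 48*(17/3 - 2/3) = 48*5 = 240)
-5002 + Y = -5002 + 240 = -4762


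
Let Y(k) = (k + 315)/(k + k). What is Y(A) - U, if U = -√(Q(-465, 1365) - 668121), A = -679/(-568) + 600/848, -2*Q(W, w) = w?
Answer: 9540047/114574 + 3*I*√297246/2 ≈ 83.265 + 817.8*I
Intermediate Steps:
Q(W, w) = -w/2
A = 57287/30104 (A = -679*(-1/568) + 600*(1/848) = 679/568 + 75/106 = 57287/30104 ≈ 1.9030)
Y(k) = (315 + k)/(2*k) (Y(k) = (315 + k)/((2*k)) = (315 + k)*(1/(2*k)) = (315 + k)/(2*k))
U = -3*I*√297246/2 (U = -√(-½*1365 - 668121) = -√(-1365/2 - 668121) = -√(-1337607/2) = -3*I*√297246/2 ≈ -817.8*I)
Y(A) - U = (315 + 57287/30104)/(2*(57287/30104)) - (-3)*I*√297246/2 = (½)*(30104/57287)*(9540047/30104) + 3*I*√297246/2 = 9540047/114574 + 3*I*√297246/2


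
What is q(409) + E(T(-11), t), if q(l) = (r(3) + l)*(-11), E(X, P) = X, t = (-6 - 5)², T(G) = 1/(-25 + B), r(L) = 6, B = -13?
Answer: -173471/38 ≈ -4565.0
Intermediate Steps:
T(G) = -1/38 (T(G) = 1/(-25 - 13) = 1/(-38) = -1/38)
t = 121 (t = (-11)² = 121)
q(l) = -66 - 11*l (q(l) = (6 + l)*(-11) = -66 - 11*l)
q(409) + E(T(-11), t) = (-66 - 11*409) - 1/38 = (-66 - 4499) - 1/38 = -4565 - 1/38 = -173471/38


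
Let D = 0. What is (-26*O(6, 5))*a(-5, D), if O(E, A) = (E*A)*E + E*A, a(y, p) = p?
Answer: 0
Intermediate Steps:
O(E, A) = A*E + A*E**2 (O(E, A) = (A*E)*E + A*E = A*E**2 + A*E = A*E + A*E**2)
(-26*O(6, 5))*a(-5, D) = -130*6*(1 + 6)*0 = -130*6*7*0 = -26*210*0 = -5460*0 = 0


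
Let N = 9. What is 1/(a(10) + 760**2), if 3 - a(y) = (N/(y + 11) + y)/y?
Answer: 70/40432137 ≈ 1.7313e-6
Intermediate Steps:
a(y) = 3 - (y + 9/(11 + y))/y (a(y) = 3 - (9/(y + 11) + y)/y = 3 - (9/(11 + y) + y)/y = 3 - (y + 9/(11 + y))/y)
1/(a(10) + 760**2) = 1/((-9 + 2*10**2 + 22*10)/(10*(11 + 10)) + 760**2) = 1/((1/10)*(-9 + 2*100 + 220)/21 + 577600) = 1/((1/10)*(1/21)*(-9 + 200 + 220) + 577600) = 1/((1/10)*(1/21)*411 + 577600) = 1/(137/70 + 577600) = 1/(40432137/70) = 70/40432137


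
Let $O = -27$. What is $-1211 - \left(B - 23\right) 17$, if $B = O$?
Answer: $-361$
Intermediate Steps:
$B = -27$
$-1211 - \left(B - 23\right) 17 = -1211 - \left(-27 - 23\right) 17 = -1211 - \left(-50\right) 17 = -1211 - -850 = -1211 + 850 = -361$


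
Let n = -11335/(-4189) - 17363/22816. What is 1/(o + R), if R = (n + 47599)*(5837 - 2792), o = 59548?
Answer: 95576224/13858975424510557 ≈ 6.8963e-9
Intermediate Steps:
n = 185885753/95576224 (n = -11335*(-1/4189) - 17363*1/22816 = 11335/4189 - 17363/22816 = 185885753/95576224 ≈ 1.9449)
R = 13853284051523805/95576224 (R = (185885753/95576224 + 47599)*(5837 - 2792) = (4549518571929/95576224)*3045 = 13853284051523805/95576224 ≈ 1.4494e+8)
1/(o + R) = 1/(59548 + 13853284051523805/95576224) = 1/(13858975424510557/95576224) = 95576224/13858975424510557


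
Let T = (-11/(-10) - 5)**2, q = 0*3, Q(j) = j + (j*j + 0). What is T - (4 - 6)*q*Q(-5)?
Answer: 1521/100 ≈ 15.210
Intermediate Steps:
Q(j) = j + j**2 (Q(j) = j + (j**2 + 0) = j + j**2)
q = 0
T = 1521/100 (T = (-11*(-1/10) - 5)**2 = (11/10 - 5)**2 = (-39/10)**2 = 1521/100 ≈ 15.210)
T - (4 - 6)*q*Q(-5) = 1521/100 - (4 - 6)*0*(-5*(1 - 5)) = 1521/100 - (-2)*0*(-5*(-4)) = 1521/100 - (-2)*0*20 = 1521/100 - (-2)*0 = 1521/100 - 1*0 = 1521/100 + 0 = 1521/100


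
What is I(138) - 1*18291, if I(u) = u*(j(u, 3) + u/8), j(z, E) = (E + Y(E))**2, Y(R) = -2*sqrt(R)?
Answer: -26025/2 - 1656*sqrt(3) ≈ -15881.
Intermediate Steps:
j(z, E) = (E - 2*sqrt(E))**2
I(u) = u*((-3 + 2*sqrt(3))**2 + u/8) (I(u) = u*((-1*3 + 2*sqrt(3))**2 + u/8) = u*((-3 + 2*sqrt(3))**2 + u*(1/8)) = u*((-3 + 2*sqrt(3))**2 + u/8))
I(138) - 1*18291 = (1/8)*138*(168 + 138 - 96*sqrt(3)) - 1*18291 = (1/8)*138*(306 - 96*sqrt(3)) - 18291 = (10557/2 - 1656*sqrt(3)) - 18291 = -26025/2 - 1656*sqrt(3)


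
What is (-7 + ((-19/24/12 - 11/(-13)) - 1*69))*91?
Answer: -1971361/288 ≈ -6845.0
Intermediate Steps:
(-7 + ((-19/24/12 - 11/(-13)) - 1*69))*91 = (-7 + ((-19*1/24*(1/12) - 11*(-1/13)) - 69))*91 = (-7 + ((-19/24*1/12 + 11/13) - 69))*91 = (-7 + ((-19/288 + 11/13) - 69))*91 = (-7 + (2921/3744 - 69))*91 = (-7 - 255415/3744)*91 = -281623/3744*91 = -1971361/288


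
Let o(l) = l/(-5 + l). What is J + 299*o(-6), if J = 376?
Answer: 5930/11 ≈ 539.09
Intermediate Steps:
J + 299*o(-6) = 376 + 299*(-6/(-5 - 6)) = 376 + 299*(-6/(-11)) = 376 + 299*(-6*(-1/11)) = 376 + 299*(6/11) = 376 + 1794/11 = 5930/11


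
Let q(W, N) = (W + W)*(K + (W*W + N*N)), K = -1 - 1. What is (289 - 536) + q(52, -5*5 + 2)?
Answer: 335777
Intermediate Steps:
K = -2
q(W, N) = 2*W*(-2 + N² + W²) (q(W, N) = (W + W)*(-2 + (W*W + N*N)) = (2*W)*(-2 + (W² + N²)) = (2*W)*(-2 + (N² + W²)) = (2*W)*(-2 + N² + W²) = 2*W*(-2 + N² + W²))
(289 - 536) + q(52, -5*5 + 2) = (289 - 536) + 2*52*(-2 + (-5*5 + 2)² + 52²) = -247 + 2*52*(-2 + (-25 + 2)² + 2704) = -247 + 2*52*(-2 + (-23)² + 2704) = -247 + 2*52*(-2 + 529 + 2704) = -247 + 2*52*3231 = -247 + 336024 = 335777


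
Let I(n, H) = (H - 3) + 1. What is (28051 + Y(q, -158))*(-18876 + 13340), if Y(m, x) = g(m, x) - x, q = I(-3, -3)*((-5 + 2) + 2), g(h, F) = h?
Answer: -156192704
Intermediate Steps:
I(n, H) = -2 + H (I(n, H) = (-3 + H) + 1 = -2 + H)
q = 5 (q = (-2 - 3)*((-5 + 2) + 2) = -5*(-3 + 2) = -5*(-1) = 5)
Y(m, x) = m - x
(28051 + Y(q, -158))*(-18876 + 13340) = (28051 + (5 - 1*(-158)))*(-18876 + 13340) = (28051 + (5 + 158))*(-5536) = (28051 + 163)*(-5536) = 28214*(-5536) = -156192704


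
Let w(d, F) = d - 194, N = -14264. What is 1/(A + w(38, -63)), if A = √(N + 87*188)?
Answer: -39/5561 - √523/11122 ≈ -0.0090693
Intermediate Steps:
w(d, F) = -194 + d
A = 2*√523 (A = √(-14264 + 87*188) = √(-14264 + 16356) = √2092 = 2*√523 ≈ 45.738)
1/(A + w(38, -63)) = 1/(2*√523 + (-194 + 38)) = 1/(2*√523 - 156) = 1/(-156 + 2*√523)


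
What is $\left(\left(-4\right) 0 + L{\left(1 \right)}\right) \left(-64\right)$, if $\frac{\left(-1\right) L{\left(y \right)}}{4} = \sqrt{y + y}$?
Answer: $256 \sqrt{2} \approx 362.04$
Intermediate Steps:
$L{\left(y \right)} = - 4 \sqrt{2} \sqrt{y}$ ($L{\left(y \right)} = - 4 \sqrt{y + y} = - 4 \sqrt{2 y} = - 4 \sqrt{2} \sqrt{y}$)
$\left(\left(-4\right) 0 + L{\left(1 \right)}\right) \left(-64\right) = \left(\left(-4\right) 0 - 4 \sqrt{2} \sqrt{1}\right) \left(-64\right) = \left(0 - 4 \sqrt{2} \cdot 1\right) \left(-64\right) = \left(0 - 4 \sqrt{2}\right) \left(-64\right) = - 4 \sqrt{2} \left(-64\right) = 256 \sqrt{2}$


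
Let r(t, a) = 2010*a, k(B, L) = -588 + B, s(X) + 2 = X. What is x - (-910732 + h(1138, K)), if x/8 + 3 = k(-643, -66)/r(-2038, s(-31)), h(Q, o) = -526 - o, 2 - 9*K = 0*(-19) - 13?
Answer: 30221135809/33165 ≈ 9.1124e+5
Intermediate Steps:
s(X) = -2 + X
K = 5/3 (K = 2/9 - (0*(-19) - 13)/9 = 2/9 - (0 - 13)/9 = 2/9 - 1/9*(-13) = 2/9 + 13/9 = 5/3 ≈ 1.6667)
x = -791036/33165 (x = -24 + 8*((-588 - 643)/((2010*(-2 - 31)))) = -24 + 8*(-1231/(2010*(-33))) = -24 + 8*(-1231/(-66330)) = -24 + 8*(-1231*(-1/66330)) = -24 + 8*(1231/66330) = -24 + 4924/33165 = -791036/33165 ≈ -23.852)
x - (-910732 + h(1138, K)) = -791036/33165 - (-910732 + (-526 - 1*5/3)) = -791036/33165 - (-910732 + (-526 - 5/3)) = -791036/33165 - (-910732 - 1583/3) = -791036/33165 - 1*(-2733779/3) = -791036/33165 + 2733779/3 = 30221135809/33165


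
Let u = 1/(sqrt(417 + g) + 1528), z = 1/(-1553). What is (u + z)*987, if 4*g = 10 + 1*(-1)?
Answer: 152468799/14501073827 - 1974*sqrt(1677)/9337459 ≈ 0.0018570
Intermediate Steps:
z = -1/1553 ≈ -0.00064391
g = 9/4 (g = (10 + 1*(-1))/4 = (10 - 1)/4 = (1/4)*9 = 9/4 ≈ 2.2500)
u = 1/(1528 + sqrt(1677)/2) (u = 1/(sqrt(417 + 9/4) + 1528) = 1/(sqrt(1677/4) + 1528) = 1/(sqrt(1677)/2 + 1528) = 1/(1528 + sqrt(1677)/2) ≈ 0.00064580)
(u + z)*987 = ((6112/9337459 - 2*sqrt(1677)/9337459) - 1/1553)*987 = (154477/14501073827 - 2*sqrt(1677)/9337459)*987 = 152468799/14501073827 - 1974*sqrt(1677)/9337459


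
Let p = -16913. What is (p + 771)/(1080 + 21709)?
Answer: -16142/22789 ≈ -0.70832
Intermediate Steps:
(p + 771)/(1080 + 21709) = (-16913 + 771)/(1080 + 21709) = -16142/22789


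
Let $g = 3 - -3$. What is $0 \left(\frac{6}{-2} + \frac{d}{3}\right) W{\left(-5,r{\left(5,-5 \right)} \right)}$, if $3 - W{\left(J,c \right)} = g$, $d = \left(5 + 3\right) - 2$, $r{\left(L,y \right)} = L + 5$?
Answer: $0$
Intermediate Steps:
$g = 6$ ($g = 3 + 3 = 6$)
$r{\left(L,y \right)} = 5 + L$
$d = 6$ ($d = 8 - 2 = 6$)
$W{\left(J,c \right)} = -3$ ($W{\left(J,c \right)} = 3 - 6 = -3$)
$0 \left(\frac{6}{-2} + \frac{d}{3}\right) W{\left(-5,r{\left(5,-5 \right)} \right)} = 0 \left(\frac{6}{-2} + \frac{6}{3}\right) \left(-3\right) = 0 \left(6 \left(- \frac{1}{2}\right) + 6 \cdot \frac{1}{3}\right) \left(-3\right) = 0 \left(-3 + 2\right) \left(-3\right) = 0 \left(-1\right) \left(-3\right) = 0 \left(-3\right) = 0$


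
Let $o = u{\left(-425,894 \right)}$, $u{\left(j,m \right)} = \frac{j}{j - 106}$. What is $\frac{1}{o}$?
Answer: $\frac{531}{425} \approx 1.2494$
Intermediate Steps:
$u{\left(j,m \right)} = \frac{j}{-106 + j}$ ($u{\left(j,m \right)} = \frac{j}{j - 106} = \frac{j}{-106 + j}$)
$o = \frac{425}{531}$ ($o = - \frac{425}{-106 - 425} = - \frac{425}{-531} = \left(-425\right) \left(- \frac{1}{531}\right) = \frac{425}{531} \approx 0.80038$)
$\frac{1}{o} = \frac{1}{\frac{425}{531}} = \frac{531}{425}$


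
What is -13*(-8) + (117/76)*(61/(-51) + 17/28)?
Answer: 3729505/36176 ≈ 103.09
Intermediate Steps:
-13*(-8) + (117/76)*(61/(-51) + 17/28) = 104 + (117*(1/76))*(61*(-1/51) + 17*(1/28)) = 104 + 117*(-61/51 + 17/28)/76 = 104 + (117/76)*(-841/1428) = 104 - 32799/36176 = 3729505/36176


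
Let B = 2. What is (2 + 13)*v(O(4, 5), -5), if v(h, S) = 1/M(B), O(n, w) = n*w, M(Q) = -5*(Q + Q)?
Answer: -¾ ≈ -0.75000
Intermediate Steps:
M(Q) = -10*Q
v(h, S) = -1/20 (v(h, S) = 1/(-10*2) = 1/(-20) = -1/20)
(2 + 13)*v(O(4, 5), -5) = (2 + 13)*(-1/20) = 15*(-1/20) = -¾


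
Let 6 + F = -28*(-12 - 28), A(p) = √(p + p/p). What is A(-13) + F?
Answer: 1114 + 2*I*√3 ≈ 1114.0 + 3.4641*I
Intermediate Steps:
A(p) = √(1 + p) (A(p) = √(p + 1) = √(1 + p))
F = 1114 (F = -6 - 28*(-12 - 28) = -6 - 28*(-40) = -6 + 1120 = 1114)
A(-13) + F = √(1 - 13) + 1114 = √(-12) + 1114 = 2*I*√3 + 1114 = 1114 + 2*I*√3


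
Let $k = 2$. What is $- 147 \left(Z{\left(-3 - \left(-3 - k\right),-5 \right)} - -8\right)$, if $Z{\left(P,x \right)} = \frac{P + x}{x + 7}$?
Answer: $- \frac{1911}{2} \approx -955.5$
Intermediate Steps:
$Z{\left(P,x \right)} = \frac{P + x}{7 + x}$
$- 147 \left(Z{\left(-3 - \left(-3 - k\right),-5 \right)} - -8\right) = - 147 \left(\frac{\left(-3 - \left(-3 - 2\right)\right) - 5}{7 - 5} - -8\right) = - 147 \left(\frac{\left(-3 - \left(-3 - 2\right)\right) - 5}{2} + 8\right) = - 147 \left(\frac{\left(-3 - -5\right) - 5}{2} + 8\right) = - 147 \left(\frac{\left(-3 + 5\right) - 5}{2} + 8\right) = - 147 \left(\frac{2 - 5}{2} + 8\right) = - 147 \left(\frac{1}{2} \left(-3\right) + 8\right) = - 147 \left(- \frac{3}{2} + 8\right) = \left(-147\right) \frac{13}{2} = - \frac{1911}{2}$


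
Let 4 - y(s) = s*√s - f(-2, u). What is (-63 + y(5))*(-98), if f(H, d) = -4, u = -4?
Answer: 6174 + 490*√5 ≈ 7269.7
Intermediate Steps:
y(s) = -s^(3/2) (y(s) = 4 - (s*√s - 1*(-4)) = 4 - (s^(3/2) + 4) = 4 - (4 + s^(3/2)) = 4 + (-4 - s^(3/2)) = -s^(3/2))
(-63 + y(5))*(-98) = (-63 - 5^(3/2))*(-98) = (-63 - 5*√5)*(-98) = 6174 + 490*√5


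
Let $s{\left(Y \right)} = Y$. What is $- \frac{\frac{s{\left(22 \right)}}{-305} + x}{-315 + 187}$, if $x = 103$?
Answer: $\frac{31393}{39040} \approx 0.80412$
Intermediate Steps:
$- \frac{\frac{s{\left(22 \right)}}{-305} + x}{-315 + 187} = - \frac{\frac{22}{-305} + 103}{-315 + 187} = - \frac{22 \left(- \frac{1}{305}\right) + 103}{-128} = - \frac{\left(- \frac{22}{305} + 103\right) \left(-1\right)}{128} = - \frac{31393 \left(-1\right)}{305 \cdot 128} = \left(-1\right) \left(- \frac{31393}{39040}\right) = \frac{31393}{39040}$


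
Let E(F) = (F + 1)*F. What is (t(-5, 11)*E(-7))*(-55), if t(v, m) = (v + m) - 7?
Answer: 2310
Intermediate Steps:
t(v, m) = -7 + m + v (t(v, m) = (m + v) - 7 = -7 + m + v)
E(F) = F*(1 + F) (E(F) = (1 + F)*F = F*(1 + F))
(t(-5, 11)*E(-7))*(-55) = ((-7 + 11 - 5)*(-7*(1 - 7)))*(-55) = -(-7)*(-6)*(-55) = -1*42*(-55) = -42*(-55) = 2310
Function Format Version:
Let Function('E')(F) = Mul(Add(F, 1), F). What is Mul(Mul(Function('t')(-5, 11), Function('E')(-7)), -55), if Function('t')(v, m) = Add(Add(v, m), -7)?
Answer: 2310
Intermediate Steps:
Function('t')(v, m) = Add(-7, m, v) (Function('t')(v, m) = Add(Add(m, v), -7) = Add(-7, m, v))
Function('E')(F) = Mul(F, Add(1, F)) (Function('E')(F) = Mul(Add(1, F), F) = Mul(F, Add(1, F)))
Mul(Mul(Function('t')(-5, 11), Function('E')(-7)), -55) = Mul(Mul(Add(-7, 11, -5), Mul(-7, Add(1, -7))), -55) = Mul(Mul(-1, Mul(-7, -6)), -55) = Mul(Mul(-1, 42), -55) = Mul(-42, -55) = 2310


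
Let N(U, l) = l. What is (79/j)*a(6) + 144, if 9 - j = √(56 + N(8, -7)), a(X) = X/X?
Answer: 367/2 ≈ 183.50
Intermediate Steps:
a(X) = 1
j = 2 (j = 9 - √(56 - 7) = 9 - √49 = 9 - 1*7 = 9 - 7 = 2)
(79/j)*a(6) + 144 = (79/2)*1 + 144 = 79/2 + 144 = 367/2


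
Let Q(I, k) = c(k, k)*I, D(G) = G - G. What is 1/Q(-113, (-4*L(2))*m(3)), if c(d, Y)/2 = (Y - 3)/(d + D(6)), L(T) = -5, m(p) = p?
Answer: -10/2147 ≈ -0.0046577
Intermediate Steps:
D(G) = 0
c(d, Y) = 2*(-3 + Y)/d (c(d, Y) = 2*((Y - 3)/(d + 0)) = 2*((-3 + Y)/d) = 2*(-3 + Y)/d)
Q(I, k) = 2*I*(-3 + k)/k (Q(I, k) = (2*(-3 + k)/k)*I = 2*I*(-3 + k)/k)
1/Q(-113, (-4*L(2))*m(3)) = 1/(2*(-113)*(-3 - 4*(-5)*3)/(-4*(-5)*3)) = 1/(2*(-113)*(-3 + 20*3)/(20*3)) = 1/(2*(-113)*(-3 + 60)/60) = 1/(2*(-113)*(1/60)*57) = 1/(-2147/10) = -10/2147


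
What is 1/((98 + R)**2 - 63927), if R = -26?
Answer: -1/58743 ≈ -1.7023e-5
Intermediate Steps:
1/((98 + R)**2 - 63927) = 1/((98 - 26)**2 - 63927) = 1/(72**2 - 63927) = 1/(5184 - 63927) = 1/(-58743) = -1/58743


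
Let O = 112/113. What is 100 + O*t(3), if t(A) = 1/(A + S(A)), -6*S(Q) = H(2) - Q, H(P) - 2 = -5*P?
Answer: 328372/3277 ≈ 100.21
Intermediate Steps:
H(P) = 2 - 5*P
O = 112/113 (O = 112*(1/113) = 112/113 ≈ 0.99115)
S(Q) = 4/3 + Q/6 (S(Q) = -((2 - 5*2) - Q)/6 = -((2 - 10) - Q)/6 = -(-8 - Q)/6 = 4/3 + Q/6)
t(A) = 1/(4/3 + 7*A/6) (t(A) = 1/(A + (4/3 + A/6)) = 1/(4/3 + 7*A/6))
100 + O*t(3) = 100 + 112*(6/(8 + 7*3))/113 = 100 + 112*(6/(8 + 21))/113 = 100 + 112*(6/29)/113 = 100 + 112*(6*(1/29))/113 = 100 + (112/113)*(6/29) = 100 + 672/3277 = 328372/3277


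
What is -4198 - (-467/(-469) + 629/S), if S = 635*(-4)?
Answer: -5001800659/1191260 ≈ -4198.8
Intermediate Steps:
S = -2540
-4198 - (-467/(-469) + 629/S) = -4198 - (-467/(-469) + 629/(-2540)) = -4198 - (-467*(-1/469) + 629*(-1/2540)) = -4198 - (467/469 - 629/2540) = -4198 - 1*891179/1191260 = -4198 - 891179/1191260 = -5001800659/1191260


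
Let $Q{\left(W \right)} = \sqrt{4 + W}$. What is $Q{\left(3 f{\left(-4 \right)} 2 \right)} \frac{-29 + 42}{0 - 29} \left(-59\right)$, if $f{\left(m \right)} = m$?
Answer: $\frac{1534 i \sqrt{5}}{29} \approx 118.28 i$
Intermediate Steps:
$Q{\left(3 f{\left(-4 \right)} 2 \right)} \frac{-29 + 42}{0 - 29} \left(-59\right) = \sqrt{4 + 3 \left(-4\right) 2} \frac{-29 + 42}{0 - 29} \left(-59\right) = \sqrt{4 - 24} \frac{13}{-29} \left(-59\right) = \sqrt{4 - 24} \cdot 13 \left(- \frac{1}{29}\right) \left(-59\right) = \sqrt{-20} \left(- \frac{13}{29}\right) \left(-59\right) = 2 i \sqrt{5} \left(- \frac{13}{29}\right) \left(-59\right) = - \frac{26 i \sqrt{5}}{29} \left(-59\right) = \frac{1534 i \sqrt{5}}{29}$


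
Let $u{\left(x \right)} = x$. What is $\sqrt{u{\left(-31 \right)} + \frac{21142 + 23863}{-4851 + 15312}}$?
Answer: $\frac{i \sqrt{2921610846}}{10461} \approx 5.167 i$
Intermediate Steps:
$\sqrt{u{\left(-31 \right)} + \frac{21142 + 23863}{-4851 + 15312}} = \sqrt{-31 + \frac{21142 + 23863}{-4851 + 15312}} = \sqrt{-31 + \frac{45005}{10461}} = \sqrt{- \frac{279286}{10461}} = \frac{i \sqrt{2921610846}}{10461}$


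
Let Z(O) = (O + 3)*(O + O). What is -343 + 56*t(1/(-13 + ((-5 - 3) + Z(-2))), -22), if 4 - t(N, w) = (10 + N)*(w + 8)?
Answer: 192241/25 ≈ 7689.6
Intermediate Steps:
Z(O) = 2*O*(3 + O) (Z(O) = (3 + O)*(2*O) = 2*O*(3 + O))
t(N, w) = 4 - (8 + w)*(10 + N) (t(N, w) = 4 - (10 + N)*(w + 8) = 4 - (10 + N)*(8 + w) = 4 - (8 + w)*(10 + N))
-343 + 56*t(1/(-13 + ((-5 - 3) + Z(-2))), -22) = -343 + 56*(-76 - 10*(-22) - 8/(-13 + ((-5 - 3) + 2*(-2)*(3 - 2))) - 1*(-22)/(-13 + ((-5 - 3) + 2*(-2)*(3 - 2)))) = -343 + 56*(-76 + 220 - 8/(-13 + (-8 + 2*(-2)*1)) - 1*(-22)/(-13 + (-8 + 2*(-2)*1))) = -343 + 56*(-76 + 220 - 8/(-13 + (-8 - 4)) - 1*(-22)/(-13 + (-8 - 4))) = -343 + 56*(-76 + 220 - 8/(-13 - 12) - 1*(-22)/(-13 - 12)) = -343 + 56*(-76 + 220 - 8/(-25) - 1*(-22)/(-25)) = -343 + 56*(-76 + 220 - 8*(-1/25) - 1*(-1/25)*(-22)) = -343 + 56*(-76 + 220 + 8/25 - 22/25) = -343 + 56*(3586/25) = -343 + 200816/25 = 192241/25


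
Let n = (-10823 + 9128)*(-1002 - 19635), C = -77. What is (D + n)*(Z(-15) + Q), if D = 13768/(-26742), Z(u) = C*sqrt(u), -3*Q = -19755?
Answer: 1026631708426295/4457 - 36013959703337*I*sqrt(15)/13371 ≈ 2.3034e+11 - 1.0432e+10*I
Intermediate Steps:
Q = 6585 (Q = -1/3*(-19755) = 6585)
n = 34979715 (n = -1695*(-20637) = 34979715)
Z(u) = -77*sqrt(u)
D = -6884/13371 (D = 13768*(-1/26742) = -6884/13371 ≈ -0.51485)
(D + n)*(Z(-15) + Q) = (-6884/13371 + 34979715)*(-77*I*sqrt(15) + 6585) = 467713762381*(-77*I*sqrt(15) + 6585)/13371 = 467713762381*(6585 - 77*I*sqrt(15))/13371 = 1026631708426295/4457 - 36013959703337*I*sqrt(15)/13371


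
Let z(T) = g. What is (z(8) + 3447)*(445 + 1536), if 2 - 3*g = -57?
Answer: 20602400/3 ≈ 6.8675e+6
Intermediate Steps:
g = 59/3 (g = ⅔ - ⅓*(-57) = ⅔ + 19 = 59/3 ≈ 19.667)
z(T) = 59/3
(z(8) + 3447)*(445 + 1536) = (59/3 + 3447)*(445 + 1536) = (10400/3)*1981 = 20602400/3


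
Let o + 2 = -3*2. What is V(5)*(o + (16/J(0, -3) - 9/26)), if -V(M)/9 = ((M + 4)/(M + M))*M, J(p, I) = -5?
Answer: 121581/260 ≈ 467.62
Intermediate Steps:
o = -8 (o = -2 - 3*2 = -2 - 6 = -8)
V(M) = -18 - 9*M/2 (V(M) = -9*(M + 4)/(M + M)*M = -9*(4 + M)/((2*M))*M = -9*(4 + M)*(1/(2*M))*M = -9*(4 + M)/(2*M)*M = -9*(2 + M/2) = -18 - 9*M/2)
V(5)*(o + (16/J(0, -3) - 9/26)) = (-18 - 9/2*5)*(-8 + (16/(-5) - 9/26)) = (-18 - 45/2)*(-8 + (16*(-1/5) - 9*1/26)) = -81*(-8 + (-16/5 - 9/26))/2 = -81*(-8 - 461/130)/2 = -81/2*(-1501/130) = 121581/260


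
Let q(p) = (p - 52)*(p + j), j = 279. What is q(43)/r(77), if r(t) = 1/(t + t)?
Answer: -446292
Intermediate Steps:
r(t) = 1/(2*t)
q(p) = (-52 + p)*(279 + p) (q(p) = (p - 52)*(p + 279) = (-52 + p)*(279 + p))
q(43)/r(77) = (-14508 + 43² + 227*43)/(((½)/77)) = (-14508 + 1849 + 9761)/(((½)*(1/77))) = -2898/1/154 = -2898*154 = -446292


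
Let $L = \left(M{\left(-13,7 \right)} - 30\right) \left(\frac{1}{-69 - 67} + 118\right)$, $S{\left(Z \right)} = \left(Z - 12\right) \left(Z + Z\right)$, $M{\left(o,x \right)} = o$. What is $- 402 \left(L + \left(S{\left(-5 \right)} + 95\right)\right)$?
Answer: $\frac{131450181}{68} \approx 1.9331 \cdot 10^{6}$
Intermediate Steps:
$S{\left(Z \right)} = 2 Z \left(-12 + Z\right)$ ($S{\left(Z \right)} = \left(-12 + Z\right) 2 Z = 2 Z \left(-12 + Z\right)$)
$L = - \frac{690021}{136}$ ($L = \left(-13 - 30\right) \left(\frac{1}{-69 - 67} + 118\right) = - 43 \left(\frac{1}{-136} + 118\right) = - 43 \left(- \frac{1}{136} + 118\right) = \left(-43\right) \frac{16047}{136} = - \frac{690021}{136} \approx -5073.7$)
$- 402 \left(L + \left(S{\left(-5 \right)} + 95\right)\right) = - 402 \left(- \frac{690021}{136} + \left(2 \left(-5\right) \left(-12 - 5\right) + 95\right)\right) = - 402 \left(- \frac{690021}{136} + \left(2 \left(-5\right) \left(-17\right) + 95\right)\right) = - 402 \left(- \frac{690021}{136} + \left(170 + 95\right)\right) = - 402 \left(- \frac{690021}{136} + 265\right) = \left(-402\right) \left(- \frac{653981}{136}\right) = \frac{131450181}{68}$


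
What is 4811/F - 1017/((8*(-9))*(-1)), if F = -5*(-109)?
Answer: -23097/4360 ≈ -5.2975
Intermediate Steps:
F = 545
4811/F - 1017/((8*(-9))*(-1)) = 4811/545 - 1017/((8*(-9))*(-1)) = 4811*(1/545) - 1017/((-72*(-1))) = 4811/545 - 1017/72 = 4811/545 - 1017*1/72 = 4811/545 - 113/8 = -23097/4360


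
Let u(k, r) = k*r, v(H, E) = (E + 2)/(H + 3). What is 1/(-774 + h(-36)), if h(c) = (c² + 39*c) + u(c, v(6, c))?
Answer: -1/746 ≈ -0.0013405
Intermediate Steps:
v(H, E) = (2 + E)/(3 + H)
h(c) = c² + 39*c + c*(2/9 + c/9) (h(c) = (c² + 39*c) + c*((2 + c)/(3 + 6)) = (c² + 39*c) + c*((2 + c)/9) = (c² + 39*c) + c*(2/9 + c/9) = c² + 39*c + c*(2/9 + c/9))
1/(-774 + h(-36)) = 1/(-774 + (⅑)*(-36)*(353 + 10*(-36))) = 1/(-774 + (⅑)*(-36)*(353 - 360)) = 1/(-774 + (⅑)*(-36)*(-7)) = 1/(-774 + 28) = 1/(-746) = -1/746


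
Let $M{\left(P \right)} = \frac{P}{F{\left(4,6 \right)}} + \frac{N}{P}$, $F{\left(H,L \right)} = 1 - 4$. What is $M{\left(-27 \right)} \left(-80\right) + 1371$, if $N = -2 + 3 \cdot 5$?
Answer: $\frac{18617}{27} \approx 689.52$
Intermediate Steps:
$F{\left(H,L \right)} = -3$ ($F{\left(H,L \right)} = 1 - 4 = -3$)
$N = 13$ ($N = -2 + 15 = 13$)
$M{\left(P \right)} = \frac{13}{P} - \frac{P}{3}$ ($M{\left(P \right)} = \frac{P}{-3} + \frac{13}{P} = P \left(- \frac{1}{3}\right) + \frac{13}{P} = - \frac{P}{3} + \frac{13}{P} = \frac{13}{P} - \frac{P}{3}$)
$M{\left(-27 \right)} \left(-80\right) + 1371 = \left(\frac{13}{-27} - -9\right) \left(-80\right) + 1371 = \left(13 \left(- \frac{1}{27}\right) + 9\right) \left(-80\right) + 1371 = \left(- \frac{13}{27} + 9\right) \left(-80\right) + 1371 = \frac{230}{27} \left(-80\right) + 1371 = - \frac{18400}{27} + 1371 = \frac{18617}{27}$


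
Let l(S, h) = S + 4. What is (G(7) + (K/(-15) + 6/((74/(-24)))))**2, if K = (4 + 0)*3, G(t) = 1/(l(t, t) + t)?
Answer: 80263681/11088900 ≈ 7.2382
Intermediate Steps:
l(S, h) = 4 + S
G(t) = 1/(4 + 2*t) (G(t) = 1/((4 + t) + t) = 1/(4 + 2*t))
K = 12 (K = 4*3 = 12)
(G(7) + (K/(-15) + 6/((74/(-24)))))**2 = (1/(2*(2 + 7)) + (12/(-15) + 6/((74/(-24)))))**2 = ((1/2)/9 + (12*(-1/15) + 6/((74*(-1/24)))))**2 = ((1/2)*(1/9) + (-4/5 + 6/(-37/12)))**2 = (1/18 + (-4/5 + 6*(-12/37)))**2 = (1/18 + (-4/5 - 72/37))**2 = (1/18 - 508/185)**2 = (-8959/3330)**2 = 80263681/11088900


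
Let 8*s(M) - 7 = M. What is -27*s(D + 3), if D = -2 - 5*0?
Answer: -27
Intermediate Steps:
D = -2 (D = -2 + 0 = -2)
s(M) = 7/8 + M/8
-27*s(D + 3) = -27*(7/8 + (-2 + 3)/8) = -27*(7/8 + (1/8)*1) = -27*(7/8 + 1/8) = -27*1 = -27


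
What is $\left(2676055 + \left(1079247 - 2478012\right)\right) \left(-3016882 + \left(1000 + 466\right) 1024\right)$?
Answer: $-1935985898420$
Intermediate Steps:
$\left(2676055 + \left(1079247 - 2478012\right)\right) \left(-3016882 + \left(1000 + 466\right) 1024\right) = \left(2676055 - 1398765\right) \left(-3016882 + 1466 \cdot 1024\right) = 1277290 \left(-3016882 + 1501184\right) = 1277290 \left(-1515698\right) = -1935985898420$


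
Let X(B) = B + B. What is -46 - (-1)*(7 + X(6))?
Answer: -27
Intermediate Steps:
X(B) = 2*B
-46 - (-1)*(7 + X(6)) = -46 - (-1)*(7 + 2*6) = -46 - (-1)*(7 + 12) = -46 - (-1)*19 = -46 - 1*(-19) = -46 + 19 = -27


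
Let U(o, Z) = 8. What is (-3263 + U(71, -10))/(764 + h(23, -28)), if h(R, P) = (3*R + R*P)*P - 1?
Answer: -155/803 ≈ -0.19303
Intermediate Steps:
h(R, P) = -1 + P*(3*R + P*R) (h(R, P) = (3*R + P*R)*P - 1 = P*(3*R + P*R) - 1 = -1 + P*(3*R + P*R))
(-3263 + U(71, -10))/(764 + h(23, -28)) = (-3263 + 8)/(764 + (-1 + 23*(-28)² + 3*(-28)*23)) = -3255/(764 + (-1 + 23*784 - 1932)) = -3255/(764 + (-1 + 18032 - 1932)) = -3255/(764 + 16099) = -3255/16863 = -3255*1/16863 = -155/803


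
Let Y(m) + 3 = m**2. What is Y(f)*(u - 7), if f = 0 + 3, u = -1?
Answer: -48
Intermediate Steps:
f = 3
Y(m) = -3 + m**2
Y(f)*(u - 7) = (-3 + 3**2)*(-1 - 7) = (-3 + 9)*(-8) = 6*(-8) = -48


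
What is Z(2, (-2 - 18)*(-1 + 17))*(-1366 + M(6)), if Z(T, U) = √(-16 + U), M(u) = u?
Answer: -5440*I*√21 ≈ -24929.0*I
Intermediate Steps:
Z(2, (-2 - 18)*(-1 + 17))*(-1366 + M(6)) = √(-16 + (-2 - 18)*(-1 + 17))*(-1366 + 6) = √(-16 - 20*16)*(-1360) = √(-16 - 320)*(-1360) = √(-336)*(-1360) = (4*I*√21)*(-1360) = -5440*I*√21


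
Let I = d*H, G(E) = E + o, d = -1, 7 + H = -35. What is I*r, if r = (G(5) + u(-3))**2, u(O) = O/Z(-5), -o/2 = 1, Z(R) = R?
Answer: 13608/25 ≈ 544.32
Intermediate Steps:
H = -42 (H = -7 - 35 = -42)
o = -2 (o = -2*1 = -2)
G(E) = -2 + E (G(E) = E - 2 = -2 + E)
u(O) = -O/5 (u(O) = O/(-5) = O*(-1/5) = -O/5)
I = 42 (I = -1*(-42) = 42)
r = 324/25 (r = ((-2 + 5) - 1/5*(-3))**2 = (3 + 3/5)**2 = (18/5)**2 = 324/25 ≈ 12.960)
I*r = 42*(324/25) = 13608/25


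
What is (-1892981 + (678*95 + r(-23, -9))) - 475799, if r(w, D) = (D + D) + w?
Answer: -2304411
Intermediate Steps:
r(w, D) = w + 2*D (r(w, D) = 2*D + w = w + 2*D)
(-1892981 + (678*95 + r(-23, -9))) - 475799 = (-1892981 + (678*95 + (-23 + 2*(-9)))) - 475799 = (-1892981 + (64410 + (-23 - 18))) - 475799 = (-1892981 + (64410 - 41)) - 475799 = (-1892981 + 64369) - 475799 = -1828612 - 475799 = -2304411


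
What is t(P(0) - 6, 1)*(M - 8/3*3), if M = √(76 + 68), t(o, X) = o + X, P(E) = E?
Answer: -20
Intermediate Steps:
t(o, X) = X + o
M = 12 (M = √144 = 12)
t(P(0) - 6, 1)*(M - 8/3*3) = (1 + (0 - 6))*(12 - 8/3*3) = (1 - 6)*(12 - 8/3*3) = -5*(12 - 2*4/3*3) = -5*(12 - 8/3*3) = -5*(12 - 8) = -5*4 = -20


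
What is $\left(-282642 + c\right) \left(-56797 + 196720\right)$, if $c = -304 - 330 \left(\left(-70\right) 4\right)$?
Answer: $-26661767958$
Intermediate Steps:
$c = 92096$ ($c = -304 - -92400 = -304 + 92400 = 92096$)
$\left(-282642 + c\right) \left(-56797 + 196720\right) = \left(-282642 + 92096\right) \left(-56797 + 196720\right) = \left(-190546\right) 139923 = -26661767958$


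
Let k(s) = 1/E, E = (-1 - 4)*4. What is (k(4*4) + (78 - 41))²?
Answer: 546121/400 ≈ 1365.3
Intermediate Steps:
E = -20 (E = -5*4 = -20)
k(s) = -1/20 (k(s) = 1/(-20) = -1/20)
(k(4*4) + (78 - 41))² = (-1/20 + (78 - 41))² = (-1/20 + 37)² = (739/20)² = 546121/400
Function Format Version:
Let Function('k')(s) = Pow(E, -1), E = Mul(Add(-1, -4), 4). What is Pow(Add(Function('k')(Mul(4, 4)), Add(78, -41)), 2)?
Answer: Rational(546121, 400) ≈ 1365.3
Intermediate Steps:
E = -20 (E = Mul(-5, 4) = -20)
Function('k')(s) = Rational(-1, 20) (Function('k')(s) = Pow(-20, -1) = Rational(-1, 20))
Pow(Add(Function('k')(Mul(4, 4)), Add(78, -41)), 2) = Pow(Add(Rational(-1, 20), Add(78, -41)), 2) = Pow(Add(Rational(-1, 20), 37), 2) = Pow(Rational(739, 20), 2) = Rational(546121, 400)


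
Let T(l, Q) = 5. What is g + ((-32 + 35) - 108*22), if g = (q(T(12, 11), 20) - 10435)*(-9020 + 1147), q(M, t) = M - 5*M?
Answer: 82309842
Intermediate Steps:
q(M, t) = -4*M
g = 82312215 (g = (-4*5 - 10435)*(-9020 + 1147) = (-20 - 10435)*(-7873) = -10455*(-7873) = 82312215)
g + ((-32 + 35) - 108*22) = 82312215 + ((-32 + 35) - 108*22) = 82312215 + (3 - 2376) = 82312215 - 2373 = 82309842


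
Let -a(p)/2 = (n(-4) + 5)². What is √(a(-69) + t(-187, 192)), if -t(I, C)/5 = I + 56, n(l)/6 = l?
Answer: I*√67 ≈ 8.1853*I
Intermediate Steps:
n(l) = 6*l
t(I, C) = -280 - 5*I (t(I, C) = -5*(I + 56) = -5*(56 + I) = -280 - 5*I)
a(p) = -722 (a(p) = -2*(6*(-4) + 5)² = -2*(-24 + 5)² = -2*(-19)² = -2*361 = -722)
√(a(-69) + t(-187, 192)) = √(-722 + (-280 - 5*(-187))) = √(-722 + (-280 + 935)) = √(-722 + 655) = √(-67) = I*√67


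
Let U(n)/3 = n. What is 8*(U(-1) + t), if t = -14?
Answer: -136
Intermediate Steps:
U(n) = 3*n
8*(U(-1) + t) = 8*(3*(-1) - 14) = 8*(-3 - 14) = 8*(-17) = -136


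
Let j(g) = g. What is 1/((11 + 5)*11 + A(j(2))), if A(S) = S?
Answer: 1/178 ≈ 0.0056180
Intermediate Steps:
1/((11 + 5)*11 + A(j(2))) = 1/((11 + 5)*11 + 2) = 1/(16*11 + 2) = 1/(176 + 2) = 1/178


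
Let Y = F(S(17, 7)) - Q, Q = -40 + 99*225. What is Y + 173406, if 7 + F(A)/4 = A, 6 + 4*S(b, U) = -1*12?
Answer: 151125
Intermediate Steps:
S(b, U) = -9/2 (S(b, U) = -3/2 + (-1*12)/4 = -3/2 + (1/4)*(-12) = -3/2 - 3 = -9/2)
F(A) = -28 + 4*A
Q = 22235 (Q = -40 + 22275 = 22235)
Y = -22281 (Y = (-28 + 4*(-9/2)) - 1*22235 = (-28 - 18) - 22235 = -46 - 22235 = -22281)
Y + 173406 = -22281 + 173406 = 151125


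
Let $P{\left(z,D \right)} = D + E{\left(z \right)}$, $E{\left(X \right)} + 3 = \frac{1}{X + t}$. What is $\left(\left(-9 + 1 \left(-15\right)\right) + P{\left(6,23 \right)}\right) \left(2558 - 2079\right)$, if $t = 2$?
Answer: $- \frac{14849}{8} \approx -1856.1$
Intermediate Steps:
$E{\left(X \right)} = -3 + \frac{1}{2 + X}$ ($E{\left(X \right)} = -3 + \frac{1}{X + 2} = -3 + \frac{1}{2 + X}$)
$P{\left(z,D \right)} = D + \frac{-5 - 3 z}{2 + z}$
$\left(\left(-9 + 1 \left(-15\right)\right) + P{\left(6,23 \right)}\right) \left(2558 - 2079\right) = \left(\left(-9 + 1 \left(-15\right)\right) + \frac{-5 - 18 + 23 \left(2 + 6\right)}{2 + 6}\right) \left(2558 - 2079\right) = \left(\left(-9 - 15\right) + \frac{-5 - 18 + 23 \cdot 8}{8}\right) 479 = \left(-24 + \frac{-5 - 18 + 184}{8}\right) 479 = \left(-24 + \frac{1}{8} \cdot 161\right) 479 = \left(-24 + \frac{161}{8}\right) 479 = \left(- \frac{31}{8}\right) 479 = - \frac{14849}{8}$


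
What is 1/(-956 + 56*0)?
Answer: -1/956 ≈ -0.0010460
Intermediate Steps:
1/(-956 + 56*0) = 1/(-956 + 0) = 1/(-956) = -1/956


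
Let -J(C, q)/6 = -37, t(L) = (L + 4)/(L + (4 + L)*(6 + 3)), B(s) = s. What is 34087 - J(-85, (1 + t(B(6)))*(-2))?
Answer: 33865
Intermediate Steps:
t(L) = (4 + L)/(36 + 10*L) (t(L) = (4 + L)/(L + (4 + L)*9) = (4 + L)/(L + (36 + 9*L)) = (4 + L)/(36 + 10*L))
J(C, q) = 222 (J(C, q) = -6*(-37) = 222)
34087 - J(-85, (1 + t(B(6)))*(-2)) = 34087 - 1*222 = 34087 - 222 = 33865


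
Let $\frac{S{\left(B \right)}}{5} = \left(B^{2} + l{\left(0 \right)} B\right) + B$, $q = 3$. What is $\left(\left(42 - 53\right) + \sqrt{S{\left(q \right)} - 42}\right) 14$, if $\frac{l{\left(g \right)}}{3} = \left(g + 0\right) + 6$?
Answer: $-154 + 168 \sqrt{2} \approx 83.588$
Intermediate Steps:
$l{\left(g \right)} = 18 + 3 g$ ($l{\left(g \right)} = 3 \left(\left(g + 0\right) + 6\right) = 3 \left(g + 6\right) = 3 \left(6 + g\right) = 18 + 3 g$)
$S{\left(B \right)} = 5 B^{2} + 95 B$ ($S{\left(B \right)} = 5 \left(\left(B^{2} + \left(18 + 3 \cdot 0\right) B\right) + B\right) = 5 \left(\left(B^{2} + \left(18 + 0\right) B\right) + B\right) = 5 \left(\left(B^{2} + 18 B\right) + B\right) = 5 \left(B^{2} + 19 B\right) = 5 B^{2} + 95 B$)
$\left(\left(42 - 53\right) + \sqrt{S{\left(q \right)} - 42}\right) 14 = \left(\left(42 - 53\right) + \sqrt{5 \cdot 3 \left(19 + 3\right) - 42}\right) 14 = \left(-11 + \sqrt{5 \cdot 3 \cdot 22 - 42}\right) 14 = \left(-11 + \sqrt{330 - 42}\right) 14 = \left(-11 + \sqrt{288}\right) 14 = \left(-11 + 12 \sqrt{2}\right) 14 = -154 + 168 \sqrt{2}$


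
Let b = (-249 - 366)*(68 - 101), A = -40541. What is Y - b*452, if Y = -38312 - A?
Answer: -9171111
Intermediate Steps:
b = 20295 (b = -615*(-33) = 20295)
Y = 2229 (Y = -38312 - 1*(-40541) = -38312 + 40541 = 2229)
Y - b*452 = 2229 - 20295*452 = 2229 - 1*9173340 = 2229 - 9173340 = -9171111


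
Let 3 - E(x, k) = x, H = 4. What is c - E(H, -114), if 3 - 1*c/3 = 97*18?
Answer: -5228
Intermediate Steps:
E(x, k) = 3 - x
c = -5229 (c = 9 - 291*18 = 9 - 3*1746 = 9 - 5238 = -5229)
c - E(H, -114) = -5229 - (3 - 1*4) = -5229 - (3 - 4) = -5229 - 1*(-1) = -5229 + 1 = -5228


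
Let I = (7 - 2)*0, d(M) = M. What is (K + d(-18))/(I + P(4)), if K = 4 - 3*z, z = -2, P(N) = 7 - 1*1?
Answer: -4/3 ≈ -1.3333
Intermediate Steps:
P(N) = 6 (P(N) = 7 - 1 = 6)
I = 0 (I = 5*0 = 0)
K = 10 (K = 4 - 3*(-2) = 4 + 6 = 10)
(K + d(-18))/(I + P(4)) = (10 - 18)/(0 + 6) = -8/6 = -8*1/6 = -4/3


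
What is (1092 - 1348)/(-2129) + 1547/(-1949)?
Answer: -2794619/4149421 ≈ -0.67350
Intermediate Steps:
(1092 - 1348)/(-2129) + 1547/(-1949) = -256*(-1/2129) + 1547*(-1/1949) = 256/2129 - 1547/1949 = -2794619/4149421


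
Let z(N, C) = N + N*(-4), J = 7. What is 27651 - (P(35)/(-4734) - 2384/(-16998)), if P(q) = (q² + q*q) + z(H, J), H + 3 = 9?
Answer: 185422119301/6705711 ≈ 27651.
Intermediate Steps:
H = 6 (H = -3 + 9 = 6)
z(N, C) = -3*N (z(N, C) = N - 4*N = -3*N)
P(q) = -18 + 2*q² (P(q) = (q² + q*q) - 3*6 = (q² + q²) - 18 = 2*q² - 18 = -18 + 2*q²)
27651 - (P(35)/(-4734) - 2384/(-16998)) = 27651 - ((-18 + 2*35²)/(-4734) - 2384/(-16998)) = 27651 - ((-18 + 2*1225)*(-1/4734) - 2384*(-1/16998)) = 27651 - ((-18 + 2450)*(-1/4734) + 1192/8499) = 27651 - (2432*(-1/4734) + 1192/8499) = 27651 - (-1216/2367 + 1192/8499) = 27651 - 1*(-2504440/6705711) = 27651 + 2504440/6705711 = 185422119301/6705711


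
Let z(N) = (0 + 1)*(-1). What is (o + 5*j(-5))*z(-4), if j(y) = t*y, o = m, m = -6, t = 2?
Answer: 56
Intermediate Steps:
o = -6
z(N) = -1 (z(N) = 1*(-1) = -1)
j(y) = 2*y
(o + 5*j(-5))*z(-4) = (-6 + 5*(2*(-5)))*(-1) = (-6 + 5*(-10))*(-1) = (-6 - 50)*(-1) = -56*(-1) = 56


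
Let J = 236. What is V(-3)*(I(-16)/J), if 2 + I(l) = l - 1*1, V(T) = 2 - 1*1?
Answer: -19/236 ≈ -0.080508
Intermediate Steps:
V(T) = 1 (V(T) = 2 - 1 = 1)
I(l) = -3 + l (I(l) = -2 + (l - 1*1) = -2 + (l - 1) = -2 + (-1 + l) = -3 + l)
V(-3)*(I(-16)/J) = 1*((-3 - 16)/236) = 1*(-19*1/236) = 1*(-19/236) = -19/236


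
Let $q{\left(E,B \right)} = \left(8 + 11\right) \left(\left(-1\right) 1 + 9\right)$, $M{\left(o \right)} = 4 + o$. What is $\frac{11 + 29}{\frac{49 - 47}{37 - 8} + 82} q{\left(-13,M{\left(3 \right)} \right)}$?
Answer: $\frac{8816}{119} \approx 74.084$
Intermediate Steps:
$q{\left(E,B \right)} = 152$ ($q{\left(E,B \right)} = 19 \left(-1 + 9\right) = 19 \cdot 8 = 152$)
$\frac{11 + 29}{\frac{49 - 47}{37 - 8} + 82} q{\left(-13,M{\left(3 \right)} \right)} = \frac{11 + 29}{\frac{49 - 47}{37 - 8} + 82} \cdot 152 = \frac{40}{\frac{2}{29} + 82} \cdot 152 = \frac{40}{\frac{2380}{29}} \cdot 152 = 40 \cdot \frac{29}{2380} \cdot 152 = \frac{58}{119} \cdot 152 = \frac{8816}{119}$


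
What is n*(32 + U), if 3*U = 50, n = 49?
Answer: 7154/3 ≈ 2384.7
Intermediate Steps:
U = 50/3 (U = (⅓)*50 = 50/3 ≈ 16.667)
n*(32 + U) = 49*(32 + 50/3) = 49*(146/3) = 7154/3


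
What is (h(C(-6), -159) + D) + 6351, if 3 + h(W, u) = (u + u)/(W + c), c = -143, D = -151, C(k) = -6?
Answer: 923671/149 ≈ 6199.1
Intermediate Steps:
h(W, u) = -3 + 2*u/(-143 + W) (h(W, u) = -3 + (u + u)/(W - 143) = -3 + (2*u)/(-143 + W) = -3 + 2*u/(-143 + W))
(h(C(-6), -159) + D) + 6351 = ((429 - 3*(-6) + 2*(-159))/(-143 - 6) - 151) + 6351 = ((429 + 18 - 318)/(-149) - 151) + 6351 = (-1/149*129 - 151) + 6351 = (-129/149 - 151) + 6351 = -22628/149 + 6351 = 923671/149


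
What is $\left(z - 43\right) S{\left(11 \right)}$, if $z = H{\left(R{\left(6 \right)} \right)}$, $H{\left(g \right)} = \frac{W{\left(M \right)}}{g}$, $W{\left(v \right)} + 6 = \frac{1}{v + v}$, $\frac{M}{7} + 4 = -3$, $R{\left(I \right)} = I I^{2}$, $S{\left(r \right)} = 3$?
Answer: $- \frac{910813}{7056} \approx -129.08$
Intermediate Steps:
$R{\left(I \right)} = I^{3}$
$M = -49$ ($M = -28 + 7 \left(-3\right) = -28 - 21 = -49$)
$W{\left(v \right)} = -6 + \frac{1}{2 v}$ ($W{\left(v \right)} = -6 + \frac{1}{v + v} = -6 + \frac{1}{2 v}$)
$H{\left(g \right)} = - \frac{589}{98 g}$ ($H{\left(g \right)} = \frac{-6 + \frac{1}{2 \left(-49\right)}}{g} = \frac{-6 + \frac{1}{2} \left(- \frac{1}{49}\right)}{g} = \frac{-6 - \frac{1}{98}}{g} = - \frac{589}{98 g}$)
$z = - \frac{589}{21168}$ ($z = - \frac{589}{98 \cdot 6^{3}} = - \frac{589}{98 \cdot 216} = \left(- \frac{589}{98}\right) \frac{1}{216} = - \frac{589}{21168} \approx -0.027825$)
$\left(z - 43\right) S{\left(11 \right)} = \left(- \frac{589}{21168} - 43\right) 3 = \left(- \frac{910813}{21168}\right) 3 = - \frac{910813}{7056}$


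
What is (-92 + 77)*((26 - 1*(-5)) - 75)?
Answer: 660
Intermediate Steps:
(-92 + 77)*((26 - 1*(-5)) - 75) = -15*((26 + 5) - 75) = -15*(31 - 75) = -15*(-44) = 660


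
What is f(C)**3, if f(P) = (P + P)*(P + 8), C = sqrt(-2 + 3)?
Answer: 5832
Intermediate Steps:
C = 1 (C = sqrt(1) = 1)
f(P) = 2*P*(8 + P) (f(P) = (2*P)*(8 + P) = 2*P*(8 + P))
f(C)**3 = (2*1*(8 + 1))**3 = (2*1*9)**3 = 18**3 = 5832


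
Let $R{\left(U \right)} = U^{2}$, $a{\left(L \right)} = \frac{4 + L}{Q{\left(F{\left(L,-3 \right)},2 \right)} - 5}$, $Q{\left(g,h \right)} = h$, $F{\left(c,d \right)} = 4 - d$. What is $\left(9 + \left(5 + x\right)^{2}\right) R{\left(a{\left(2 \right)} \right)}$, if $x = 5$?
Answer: $436$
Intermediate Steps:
$a{\left(L \right)} = - \frac{4}{3} - \frac{L}{3}$ ($a{\left(L \right)} = \frac{4 + L}{2 - 5} = \frac{4 + L}{-3} = \left(4 + L\right) \left(- \frac{1}{3}\right) = - \frac{4}{3} - \frac{L}{3}$)
$\left(9 + \left(5 + x\right)^{2}\right) R{\left(a{\left(2 \right)} \right)} = \left(9 + \left(5 + 5\right)^{2}\right) \left(- \frac{4}{3} - \frac{2}{3}\right)^{2} = \left(9 + 10^{2}\right) \left(- \frac{4}{3} - \frac{2}{3}\right)^{2} = \left(9 + 100\right) \left(-2\right)^{2} = 109 \cdot 4 = 436$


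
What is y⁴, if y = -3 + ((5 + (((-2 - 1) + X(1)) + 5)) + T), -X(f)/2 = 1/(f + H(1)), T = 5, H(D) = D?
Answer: 4096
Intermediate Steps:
X(f) = -2/(1 + f) (X(f) = -2/(f + 1) = -2/(1 + f))
y = 8 (y = -3 + ((5 + (((-2 - 1) - 2/(1 + 1)) + 5)) + 5) = -3 + ((5 + ((-3 - 2/2) + 5)) + 5) = -3 + ((5 + ((-3 - 2*½) + 5)) + 5) = -3 + ((5 + ((-3 - 1) + 5)) + 5) = -3 + ((5 + (-4 + 5)) + 5) = -3 + ((5 + 1) + 5) = -3 + (6 + 5) = -3 + 11 = 8)
y⁴ = 8⁴ = 4096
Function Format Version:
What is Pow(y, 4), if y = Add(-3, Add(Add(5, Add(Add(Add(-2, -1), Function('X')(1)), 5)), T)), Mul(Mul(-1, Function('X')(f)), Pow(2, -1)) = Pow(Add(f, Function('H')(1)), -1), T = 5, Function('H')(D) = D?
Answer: 4096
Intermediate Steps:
Function('X')(f) = Mul(-2, Pow(Add(1, f), -1)) (Function('X')(f) = Mul(-2, Pow(Add(f, 1), -1)) = Mul(-2, Pow(Add(1, f), -1)))
y = 8 (y = Add(-3, Add(Add(5, Add(Add(Add(-2, -1), Mul(-2, Pow(Add(1, 1), -1))), 5)), 5)) = Add(-3, Add(Add(5, Add(Add(-3, Mul(-2, Pow(2, -1))), 5)), 5)) = Add(-3, Add(Add(5, Add(Add(-3, Mul(-2, Rational(1, 2))), 5)), 5)) = Add(-3, Add(Add(5, Add(Add(-3, -1), 5)), 5)) = Add(-3, Add(Add(5, Add(-4, 5)), 5)) = Add(-3, Add(Add(5, 1), 5)) = Add(-3, Add(6, 5)) = Add(-3, 11) = 8)
Pow(y, 4) = Pow(8, 4) = 4096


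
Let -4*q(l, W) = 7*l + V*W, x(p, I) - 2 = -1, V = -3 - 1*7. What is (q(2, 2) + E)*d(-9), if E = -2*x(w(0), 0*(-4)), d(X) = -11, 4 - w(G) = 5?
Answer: 11/2 ≈ 5.5000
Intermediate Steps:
w(G) = -1 (w(G) = 4 - 1*5 = 4 - 5 = -1)
V = -10 (V = -3 - 7 = -10)
x(p, I) = 1 (x(p, I) = 2 - 1 = 1)
q(l, W) = -7*l/4 + 5*W/2 (q(l, W) = -(7*l - 10*W)/4 = -(-10*W + 7*l)/4 = -7*l/4 + 5*W/2)
E = -2 (E = -2*1 = -2)
(q(2, 2) + E)*d(-9) = ((-7/4*2 + (5/2)*2) - 2)*(-11) = ((-7/2 + 5) - 2)*(-11) = (3/2 - 2)*(-11) = -½*(-11) = 11/2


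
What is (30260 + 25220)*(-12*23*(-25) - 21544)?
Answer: -812449120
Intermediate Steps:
(30260 + 25220)*(-12*23*(-25) - 21544) = 55480*(-276*(-25) - 21544) = 55480*(6900 - 21544) = 55480*(-14644) = -812449120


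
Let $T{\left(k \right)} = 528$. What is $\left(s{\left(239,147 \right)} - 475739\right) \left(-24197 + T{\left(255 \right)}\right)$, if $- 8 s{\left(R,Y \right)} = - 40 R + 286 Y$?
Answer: $\frac{45425473793}{4} \approx 1.1356 \cdot 10^{10}$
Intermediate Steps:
$s{\left(R,Y \right)} = 5 R - \frac{143 Y}{4}$ ($s{\left(R,Y \right)} = - \frac{- 40 R + 286 Y}{8} = 5 R - \frac{143 Y}{4}$)
$\left(s{\left(239,147 \right)} - 475739\right) \left(-24197 + T{\left(255 \right)}\right) = \left(\left(5 \cdot 239 - \frac{21021}{4}\right) - 475739\right) \left(-24197 + 528\right) = \left(\left(1195 - \frac{21021}{4}\right) - 475739\right) \left(-23669\right) = \left(- \frac{16241}{4} - 475739\right) \left(-23669\right) = \left(- \frac{1919197}{4}\right) \left(-23669\right) = \frac{45425473793}{4}$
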